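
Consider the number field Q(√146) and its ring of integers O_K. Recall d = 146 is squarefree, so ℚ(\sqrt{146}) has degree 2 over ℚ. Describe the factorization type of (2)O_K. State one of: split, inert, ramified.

p ramifies

d = 146 ≡ 2 (mod 4), so O_K = ℤ[√146] and disc(K) = 4d = 584.
2 divides disc(K) = 584, so 2 ramifies.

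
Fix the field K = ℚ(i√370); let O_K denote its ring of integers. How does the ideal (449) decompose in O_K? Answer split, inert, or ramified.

d = -370 ≡ 2 (mod 4), so O_K = ℤ[√-370] and disc(K) = 4d = -1480.
disc(K) = -1480 is not divisible by 449; 449 is unramified.
(-370/449) = 79^224 mod 449 = 448, giving Legendre symbol -1.
Legendre symbol -1 ⇒ 449 is inert.

inert — (449) stays prime in O_K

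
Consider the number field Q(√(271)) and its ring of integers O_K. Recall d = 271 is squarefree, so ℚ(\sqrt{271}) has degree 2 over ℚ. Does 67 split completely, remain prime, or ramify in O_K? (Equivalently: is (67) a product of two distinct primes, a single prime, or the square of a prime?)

inert — (67) stays prime in O_K

271 mod 4 = 3, hence disc K = 4·271 = 1084 and O_K = ℤ[√271].
disc(K) = 1084 is not divisible by 67; 67 is unramified.
(271/67) = 3^33 mod 67 = 66, giving Legendre symbol -1.
(271/67) = -1, so 67 is inert.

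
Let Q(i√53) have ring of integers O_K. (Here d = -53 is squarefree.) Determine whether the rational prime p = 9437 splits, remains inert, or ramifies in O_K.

inert

Since -53 ≢ 1 mod 4, the ring of integers is ℤ[√-53] with discriminant 4·(-53) = -212.
Since gcd(9437, -212) = 1 the prime 9437 does not ramify.
Legendre symbol by Euler's criterion: (-53/9437) ≡ (-53)^4718 ≡ 9436 (mod 9437), i.e. (-53/9437) = -1.
Legendre symbol -1 ⇒ 9437 is inert.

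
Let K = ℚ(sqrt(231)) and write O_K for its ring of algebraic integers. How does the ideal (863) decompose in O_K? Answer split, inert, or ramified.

split

Since 231 ≢ 1 mod 4, the ring of integers is ℤ[√231] with discriminant 4·231 = 924.
863 ∤ 924, so 863 is unramified.
(231/863) = 231^431 mod 863 = 1, giving Legendre symbol 1.
Legendre symbol 1 ⇒ 863 is split.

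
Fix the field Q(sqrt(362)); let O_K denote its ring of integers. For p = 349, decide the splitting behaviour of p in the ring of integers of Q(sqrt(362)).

Since 362 ≢ 1 mod 4, the ring of integers is ℤ[√362] with discriminant 4·362 = 1448.
Since gcd(349, 1448) = 1 the prime 349 does not ramify.
Compute (362/349) via Euler: 13^((349-1)/2) mod 349 = 348, so (362/349) = -1.
d is a non-residue mod p, hence 349 remains inert in O_K.

p is inert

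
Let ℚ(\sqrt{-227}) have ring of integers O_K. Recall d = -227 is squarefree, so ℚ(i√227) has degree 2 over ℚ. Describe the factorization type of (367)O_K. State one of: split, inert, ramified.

inert — (367) stays prime in O_K

Since -227 ≡ 1 mod 4, the ring of integers is ℤ[(1+√-227)/2] with discriminant -227.
367 ∤ -227, so 367 is unramified.
Legendre symbol by Euler's criterion: (-227/367) ≡ (-227)^183 ≡ 366 (mod 367), i.e. (-227/367) = -1.
(-227/367) = -1, so 367 is inert.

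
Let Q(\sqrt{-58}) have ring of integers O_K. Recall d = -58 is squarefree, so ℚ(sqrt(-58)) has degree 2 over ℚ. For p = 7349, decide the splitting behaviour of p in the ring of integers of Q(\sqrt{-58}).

split

d = -58 ≡ 2 (mod 4), so O_K = ℤ[√-58] and disc(K) = 4d = -232.
disc(K) = -232 is not divisible by 7349; 7349 is unramified.
Compute (-58/7349) via Euler: 7291^((7349-1)/2) mod 7349 = 1, so (-58/7349) = 1.
d is a quadratic residue mod p, hence 7349 splits in O_K.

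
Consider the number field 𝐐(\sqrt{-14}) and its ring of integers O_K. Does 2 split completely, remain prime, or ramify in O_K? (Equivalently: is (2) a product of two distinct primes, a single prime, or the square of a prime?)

Since -14 ≢ 1 mod 4, the ring of integers is ℤ[√-14] with discriminant 4·(-14) = -56.
Ramification test: 2 | -56. The prime 2 ramifies in K.

p ramifies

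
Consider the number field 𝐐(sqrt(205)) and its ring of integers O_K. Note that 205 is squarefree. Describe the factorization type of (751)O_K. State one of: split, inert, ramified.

inert

205 mod 4 = 1, hence disc K = 205 and O_K = ℤ[(1+√205)/2].
751 ∤ 205, so 751 is unramified.
(205/751) = 205^375 mod 751 = 750, giving Legendre symbol -1.
(205/751) = -1, so 751 is inert.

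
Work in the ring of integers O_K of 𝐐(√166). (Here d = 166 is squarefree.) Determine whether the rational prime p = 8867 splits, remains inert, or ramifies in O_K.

Since 166 ≢ 1 mod 4, the ring of integers is ℤ[√166] with discriminant 4·166 = 664.
Since gcd(8867, 664) = 1 the prime 8867 does not ramify.
Legendre symbol by Euler's criterion: (166/8867) ≡ 166^4433 ≡ 1 (mod 8867), i.e. (166/8867) = 1.
Legendre symbol 1 ⇒ 8867 is split.

p splits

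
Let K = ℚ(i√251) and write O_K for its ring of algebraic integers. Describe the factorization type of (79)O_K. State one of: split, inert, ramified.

79 splits in O_K

d = -251 ≡ 1 (mod 4), so O_K = ℤ[(1+√-251)/2] and disc(K) = d = -251.
Since gcd(79, -251) = 1 the prime 79 does not ramify.
Legendre symbol by Euler's criterion: (-251/79) ≡ (-251)^39 ≡ 1 (mod 79), i.e. (-251/79) = 1.
Legendre symbol 1 ⇒ 79 is split.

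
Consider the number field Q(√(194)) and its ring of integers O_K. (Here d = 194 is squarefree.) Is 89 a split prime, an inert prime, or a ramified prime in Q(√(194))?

Since 194 ≢ 1 mod 4, the ring of integers is ℤ[√194] with discriminant 4·194 = 776.
Since gcd(89, 776) = 1 the prime 89 does not ramify.
Euler's criterion: 194^44 mod 89 = 1. Thus (194|89) = 1.
d is a quadratic residue mod p, hence 89 splits in O_K.

splits completely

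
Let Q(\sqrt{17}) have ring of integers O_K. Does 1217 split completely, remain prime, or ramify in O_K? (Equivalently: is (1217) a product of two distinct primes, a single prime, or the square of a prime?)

Since 17 ≡ 1 mod 4, the ring of integers is ℤ[(1+√17)/2] with discriminant 17.
Since gcd(1217, 17) = 1 the prime 1217 does not ramify.
(17/1217) = 17^608 mod 1217 = 1216, giving Legendre symbol -1.
d is a non-residue mod p, hence 1217 remains inert in O_K.

p is inert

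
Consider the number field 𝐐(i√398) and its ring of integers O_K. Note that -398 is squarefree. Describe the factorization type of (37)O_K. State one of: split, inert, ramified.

37 splits in O_K

-398 mod 4 = 2, hence disc K = 4·(-398) = -1592 and O_K = ℤ[√-398].
37 ∤ -1592, so 37 is unramified.
Legendre symbol by Euler's criterion: (-398/37) ≡ (-398)^18 ≡ 1 (mod 37), i.e. (-398/37) = 1.
(-398/37) = 1, so 37 splits.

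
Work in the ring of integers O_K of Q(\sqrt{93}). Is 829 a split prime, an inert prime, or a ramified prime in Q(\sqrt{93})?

d = 93 ≡ 1 (mod 4), so O_K = ℤ[(1+√93)/2] and disc(K) = d = 93.
disc(K) = 93 is not divisible by 829; 829 is unramified.
Compute (93/829) via Euler: 93^((829-1)/2) mod 829 = 828, so (93/829) = -1.
Legendre symbol -1 ⇒ 829 is inert.

inert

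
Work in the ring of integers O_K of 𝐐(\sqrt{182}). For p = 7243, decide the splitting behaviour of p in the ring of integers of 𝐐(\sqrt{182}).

p splits

182 mod 4 = 2, hence disc K = 4·182 = 728 and O_K = ℤ[√182].
Since gcd(7243, 728) = 1 the prime 7243 does not ramify.
Compute (182/7243) via Euler: 182^((7243-1)/2) mod 7243 = 1, so (182/7243) = 1.
Legendre symbol 1 ⇒ 7243 is split.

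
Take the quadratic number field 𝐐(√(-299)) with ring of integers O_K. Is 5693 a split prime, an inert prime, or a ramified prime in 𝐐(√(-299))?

split — (5693) = 𝔭₁𝔭₂ with 𝔭₁ ≠ 𝔭₂

Since -299 ≡ 1 mod 4, the ring of integers is ℤ[(1+√-299)/2] with discriminant -299.
disc(K) = -299 is not divisible by 5693; 5693 is unramified.
Legendre symbol by Euler's criterion: (-299/5693) ≡ (-299)^2846 ≡ 1 (mod 5693), i.e. (-299/5693) = 1.
Legendre symbol 1 ⇒ 5693 is split.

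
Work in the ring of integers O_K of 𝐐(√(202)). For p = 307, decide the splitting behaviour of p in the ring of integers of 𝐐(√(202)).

Since 202 ≢ 1 mod 4, the ring of integers is ℤ[√202] with discriminant 4·202 = 808.
307 ∤ 808, so 307 is unramified.
Euler's criterion: 202^153 mod 307 = 306. Thus (202|307) = -1.
(202/307) = -1, so 307 is inert.

307 remains inert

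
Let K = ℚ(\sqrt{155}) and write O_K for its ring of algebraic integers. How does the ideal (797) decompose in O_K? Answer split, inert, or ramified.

155 mod 4 = 3, hence disc K = 4·155 = 620 and O_K = ℤ[√155].
797 ∤ 620, so 797 is unramified.
(155/797) = 155^398 mod 797 = 1, giving Legendre symbol 1.
Legendre symbol 1 ⇒ 797 is split.

split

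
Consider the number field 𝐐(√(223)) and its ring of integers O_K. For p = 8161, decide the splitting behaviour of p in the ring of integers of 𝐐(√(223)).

d = 223 ≡ 3 (mod 4), so O_K = ℤ[√223] and disc(K) = 4d = 892.
disc(K) = 892 is not divisible by 8161; 8161 is unramified.
Euler's criterion: 223^4080 mod 8161 = 1. Thus (223|8161) = 1.
Legendre symbol 1 ⇒ 8161 is split.

splits completely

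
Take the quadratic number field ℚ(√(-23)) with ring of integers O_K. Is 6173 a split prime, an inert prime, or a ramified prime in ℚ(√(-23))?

p splits

d = -23 ≡ 1 (mod 4), so O_K = ℤ[(1+√-23)/2] and disc(K) = d = -23.
Since gcd(6173, -23) = 1 the prime 6173 does not ramify.
Compute (-23/6173) via Euler: 6150^((6173-1)/2) mod 6173 = 1, so (-23/6173) = 1.
d is a quadratic residue mod p, hence 6173 splits in O_K.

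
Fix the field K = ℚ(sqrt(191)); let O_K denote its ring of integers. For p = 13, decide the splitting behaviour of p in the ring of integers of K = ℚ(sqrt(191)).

p splits

191 mod 4 = 3, hence disc K = 4·191 = 764 and O_K = ℤ[√191].
13 ∤ 764, so 13 is unramified.
Legendre symbol by Euler's criterion: (191/13) ≡ 191^6 ≡ 1 (mod 13), i.e. (191/13) = 1.
d is a quadratic residue mod p, hence 13 splits in O_K.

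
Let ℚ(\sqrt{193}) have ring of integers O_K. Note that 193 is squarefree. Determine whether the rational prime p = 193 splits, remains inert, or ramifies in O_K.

ramifies in O_K

d = 193 ≡ 1 (mod 4), so O_K = ℤ[(1+√193)/2] and disc(K) = d = 193.
193 divides disc(K) = 193, so 193 ramifies.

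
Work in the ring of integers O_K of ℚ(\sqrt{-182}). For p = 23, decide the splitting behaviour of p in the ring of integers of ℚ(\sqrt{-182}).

splits completely

d = -182 ≡ 2 (mod 4), so O_K = ℤ[√-182] and disc(K) = 4d = -728.
23 ∤ -728, so 23 is unramified.
(-182/23) = 2^11 mod 23 = 1, giving Legendre symbol 1.
Legendre symbol 1 ⇒ 23 is split.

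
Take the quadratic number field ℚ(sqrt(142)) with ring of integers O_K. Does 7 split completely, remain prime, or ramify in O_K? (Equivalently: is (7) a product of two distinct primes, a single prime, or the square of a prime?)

d = 142 ≡ 2 (mod 4), so O_K = ℤ[√142] and disc(K) = 4d = 568.
disc(K) = 568 is not divisible by 7; 7 is unramified.
Legendre symbol by Euler's criterion: (142/7) ≡ 142^3 ≡ 1 (mod 7), i.e. (142/7) = 1.
d is a quadratic residue mod p, hence 7 splits in O_K.

splits completely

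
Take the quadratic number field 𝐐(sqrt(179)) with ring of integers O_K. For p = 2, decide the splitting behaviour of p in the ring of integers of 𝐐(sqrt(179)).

ramified — (2) = 𝔭²

Since 179 ≢ 1 mod 4, the ring of integers is ℤ[√179] with discriminant 4·179 = 716.
Ramification test: 2 | 716. The prime 2 ramifies in K.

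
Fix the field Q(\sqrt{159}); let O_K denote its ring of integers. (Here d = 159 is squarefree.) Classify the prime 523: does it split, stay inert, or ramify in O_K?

d = 159 ≡ 3 (mod 4), so O_K = ℤ[√159] and disc(K) = 4d = 636.
Since gcd(523, 636) = 1 the prime 523 does not ramify.
Euler's criterion: 159^261 mod 523 = 522. Thus (159|523) = -1.
(159/523) = -1, so 523 is inert.

inert — (523) stays prime in O_K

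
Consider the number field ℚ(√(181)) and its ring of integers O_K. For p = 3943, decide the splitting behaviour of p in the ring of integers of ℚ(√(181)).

Since 181 ≡ 1 mod 4, the ring of integers is ℤ[(1+√181)/2] with discriminant 181.
Since gcd(3943, 181) = 1 the prime 3943 does not ramify.
(181/3943) = 181^1971 mod 3943 = 1, giving Legendre symbol 1.
Legendre symbol 1 ⇒ 3943 is split.

split — (3943) = 𝔭₁𝔭₂ with 𝔭₁ ≠ 𝔭₂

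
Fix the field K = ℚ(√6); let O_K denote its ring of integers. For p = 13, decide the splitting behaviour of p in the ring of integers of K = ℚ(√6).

6 mod 4 = 2, hence disc K = 4·6 = 24 and O_K = ℤ[√6].
Since gcd(13, 24) = 1 the prime 13 does not ramify.
Euler's criterion: 6^6 mod 13 = 12. Thus (6|13) = -1.
Legendre symbol -1 ⇒ 13 is inert.

inert — (13) stays prime in O_K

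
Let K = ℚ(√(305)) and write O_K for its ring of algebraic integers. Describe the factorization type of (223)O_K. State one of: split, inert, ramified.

d = 305 ≡ 1 (mod 4), so O_K = ℤ[(1+√305)/2] and disc(K) = d = 305.
disc(K) = 305 is not divisible by 223; 223 is unramified.
Legendre symbol by Euler's criterion: (305/223) ≡ 305^111 ≡ 1 (mod 223), i.e. (305/223) = 1.
Legendre symbol 1 ⇒ 223 is split.

split — (223) = 𝔭₁𝔭₂ with 𝔭₁ ≠ 𝔭₂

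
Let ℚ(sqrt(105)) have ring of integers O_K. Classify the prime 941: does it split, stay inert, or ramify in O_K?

105 mod 4 = 1, hence disc K = 105 and O_K = ℤ[(1+√105)/2].
941 ∤ 105, so 941 is unramified.
(105/941) = 105^470 mod 941 = 1, giving Legendre symbol 1.
d is a quadratic residue mod p, hence 941 splits in O_K.

split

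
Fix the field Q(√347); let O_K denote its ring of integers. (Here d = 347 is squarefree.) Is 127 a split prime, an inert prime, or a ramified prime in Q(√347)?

remains prime (inert)

d = 347 ≡ 3 (mod 4), so O_K = ℤ[√347] and disc(K) = 4d = 1388.
Since gcd(127, 1388) = 1 the prime 127 does not ramify.
Compute (347/127) via Euler: 93^((127-1)/2) mod 127 = 126, so (347/127) = -1.
(347/127) = -1, so 127 is inert.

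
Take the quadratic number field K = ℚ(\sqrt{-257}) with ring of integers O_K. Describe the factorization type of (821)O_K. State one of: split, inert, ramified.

Since -257 ≢ 1 mod 4, the ring of integers is ℤ[√-257] with discriminant 4·(-257) = -1028.
Since gcd(821, -1028) = 1 the prime 821 does not ramify.
(-257/821) = 564^410 mod 821 = 1, giving Legendre symbol 1.
(-257/821) = 1, so 821 splits.

splits completely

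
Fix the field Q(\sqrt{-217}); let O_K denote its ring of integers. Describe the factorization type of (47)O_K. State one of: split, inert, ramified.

split

Since -217 ≢ 1 mod 4, the ring of integers is ℤ[√-217] with discriminant 4·(-217) = -868.
47 ∤ -868, so 47 is unramified.
Compute (-217/47) via Euler: 18^((47-1)/2) mod 47 = 1, so (-217/47) = 1.
Legendre symbol 1 ⇒ 47 is split.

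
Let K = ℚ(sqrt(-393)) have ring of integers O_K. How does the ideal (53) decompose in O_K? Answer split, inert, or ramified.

inert

d = -393 ≡ 3 (mod 4), so O_K = ℤ[√-393] and disc(K) = 4d = -1572.
53 ∤ -1572, so 53 is unramified.
Compute (-393/53) via Euler: 31^((53-1)/2) mod 53 = 52, so (-393/53) = -1.
(-393/53) = -1, so 53 is inert.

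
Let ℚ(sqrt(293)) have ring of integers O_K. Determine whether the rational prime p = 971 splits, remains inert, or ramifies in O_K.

293 mod 4 = 1, hence disc K = 293 and O_K = ℤ[(1+√293)/2].
disc(K) = 293 is not divisible by 971; 971 is unramified.
Legendre symbol by Euler's criterion: (293/971) ≡ 293^485 ≡ 970 (mod 971), i.e. (293/971) = -1.
d is a non-residue mod p, hence 971 remains inert in O_K.

p is inert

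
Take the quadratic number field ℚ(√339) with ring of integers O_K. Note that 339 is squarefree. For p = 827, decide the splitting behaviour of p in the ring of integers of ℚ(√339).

splits completely

d = 339 ≡ 3 (mod 4), so O_K = ℤ[√339] and disc(K) = 4d = 1356.
disc(K) = 1356 is not divisible by 827; 827 is unramified.
(339/827) = 339^413 mod 827 = 1, giving Legendre symbol 1.
(339/827) = 1, so 827 splits.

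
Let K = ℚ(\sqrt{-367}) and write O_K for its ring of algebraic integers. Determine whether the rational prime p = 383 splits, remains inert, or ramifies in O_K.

split

Since -367 ≡ 1 mod 4, the ring of integers is ℤ[(1+√-367)/2] with discriminant -367.
disc(K) = -367 is not divisible by 383; 383 is unramified.
Euler's criterion: (-367)^191 mod 383 = 1. Thus (-367|383) = 1.
d is a quadratic residue mod p, hence 383 splits in O_K.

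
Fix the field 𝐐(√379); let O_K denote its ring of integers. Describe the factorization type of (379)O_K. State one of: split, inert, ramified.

d = 379 ≡ 3 (mod 4), so O_K = ℤ[√379] and disc(K) = 4d = 1516.
379 divides disc(K) = 1516, so 379 ramifies.

ramifies in O_K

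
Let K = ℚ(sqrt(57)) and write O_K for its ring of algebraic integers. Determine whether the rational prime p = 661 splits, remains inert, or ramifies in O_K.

Since 57 ≡ 1 mod 4, the ring of integers is ℤ[(1+√57)/2] with discriminant 57.
661 ∤ 57, so 661 is unramified.
Compute (57/661) via Euler: 57^((661-1)/2) mod 661 = 660, so (57/661) = -1.
d is a non-residue mod p, hence 661 remains inert in O_K.

661 remains inert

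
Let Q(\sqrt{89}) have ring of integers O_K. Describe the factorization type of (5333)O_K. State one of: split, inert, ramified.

inert — (5333) stays prime in O_K

89 mod 4 = 1, hence disc K = 89 and O_K = ℤ[(1+√89)/2].
5333 ∤ 89, so 5333 is unramified.
Compute (89/5333) via Euler: 89^((5333-1)/2) mod 5333 = 5332, so (89/5333) = -1.
Legendre symbol -1 ⇒ 5333 is inert.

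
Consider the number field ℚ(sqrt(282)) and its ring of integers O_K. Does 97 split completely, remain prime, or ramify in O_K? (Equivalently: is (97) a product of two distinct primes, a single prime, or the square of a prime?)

split

Since 282 ≢ 1 mod 4, the ring of integers is ℤ[√282] with discriminant 4·282 = 1128.
Since gcd(97, 1128) = 1 the prime 97 does not ramify.
(282/97) = 88^48 mod 97 = 1, giving Legendre symbol 1.
Legendre symbol 1 ⇒ 97 is split.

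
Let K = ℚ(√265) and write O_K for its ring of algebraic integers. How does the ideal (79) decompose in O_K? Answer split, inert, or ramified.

265 mod 4 = 1, hence disc K = 265 and O_K = ℤ[(1+√265)/2].
disc(K) = 265 is not divisible by 79; 79 is unramified.
Compute (265/79) via Euler: 28^((79-1)/2) mod 79 = 78, so (265/79) = -1.
(265/79) = -1, so 79 is inert.

79 remains inert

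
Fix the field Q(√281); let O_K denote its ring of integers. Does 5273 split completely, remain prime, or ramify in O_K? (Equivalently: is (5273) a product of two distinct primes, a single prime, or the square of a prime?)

p splits

d = 281 ≡ 1 (mod 4), so O_K = ℤ[(1+√281)/2] and disc(K) = d = 281.
Since gcd(5273, 281) = 1 the prime 5273 does not ramify.
Compute (281/5273) via Euler: 281^((5273-1)/2) mod 5273 = 1, so (281/5273) = 1.
(281/5273) = 1, so 5273 splits.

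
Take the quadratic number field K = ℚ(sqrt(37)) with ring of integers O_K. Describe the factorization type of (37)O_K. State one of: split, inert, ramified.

ramifies in O_K

Since 37 ≡ 1 mod 4, the ring of integers is ℤ[(1+√37)/2] with discriminant 37.
disc(K) = 37 = 37·1, so p = 37 is ramified.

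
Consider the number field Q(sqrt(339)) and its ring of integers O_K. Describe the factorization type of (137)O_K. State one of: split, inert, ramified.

339 mod 4 = 3, hence disc K = 4·339 = 1356 and O_K = ℤ[√339].
137 ∤ 1356, so 137 is unramified.
(339/137) = 65^68 mod 137 = 1, giving Legendre symbol 1.
(339/137) = 1, so 137 splits.

split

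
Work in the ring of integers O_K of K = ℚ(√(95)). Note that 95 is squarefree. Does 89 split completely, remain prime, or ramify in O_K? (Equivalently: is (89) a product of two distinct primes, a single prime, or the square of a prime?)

Since 95 ≢ 1 mod 4, the ring of integers is ℤ[√95] with discriminant 4·95 = 380.
Since gcd(89, 380) = 1 the prime 89 does not ramify.
(95/89) = 6^44 mod 89 = 88, giving Legendre symbol -1.
(95/89) = -1, so 89 is inert.

89 remains inert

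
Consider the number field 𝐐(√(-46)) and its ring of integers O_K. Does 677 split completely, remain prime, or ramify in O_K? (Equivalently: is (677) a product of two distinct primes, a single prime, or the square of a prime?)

Since -46 ≢ 1 mod 4, the ring of integers is ℤ[√-46] with discriminant 4·(-46) = -184.
disc(K) = -184 is not divisible by 677; 677 is unramified.
Compute (-46/677) via Euler: 631^((677-1)/2) mod 677 = 1, so (-46/677) = 1.
d is a quadratic residue mod p, hence 677 splits in O_K.

split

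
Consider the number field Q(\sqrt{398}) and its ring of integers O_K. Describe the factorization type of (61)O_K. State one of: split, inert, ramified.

398 mod 4 = 2, hence disc K = 4·398 = 1592 and O_K = ℤ[√398].
Since gcd(61, 1592) = 1 the prime 61 does not ramify.
Compute (398/61) via Euler: 32^((61-1)/2) mod 61 = 60, so (398/61) = -1.
d is a non-residue mod p, hence 61 remains inert in O_K.

inert — (61) stays prime in O_K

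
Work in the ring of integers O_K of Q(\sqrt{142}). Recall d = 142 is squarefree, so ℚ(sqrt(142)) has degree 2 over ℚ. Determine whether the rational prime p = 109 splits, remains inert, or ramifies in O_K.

d = 142 ≡ 2 (mod 4), so O_K = ℤ[√142] and disc(K) = 4d = 568.
109 ∤ 568, so 109 is unramified.
Compute (142/109) via Euler: 33^((109-1)/2) mod 109 = 108, so (142/109) = -1.
d is a non-residue mod p, hence 109 remains inert in O_K.

inert — (109) stays prime in O_K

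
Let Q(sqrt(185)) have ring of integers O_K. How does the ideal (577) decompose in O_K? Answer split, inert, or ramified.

185 mod 4 = 1, hence disc K = 185 and O_K = ℤ[(1+√185)/2].
disc(K) = 185 is not divisible by 577; 577 is unramified.
Compute (185/577) via Euler: 185^((577-1)/2) mod 577 = 1, so (185/577) = 1.
(185/577) = 1, so 577 splits.

split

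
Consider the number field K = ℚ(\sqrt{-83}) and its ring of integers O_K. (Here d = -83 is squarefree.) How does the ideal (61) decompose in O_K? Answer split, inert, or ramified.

-83 mod 4 = 1, hence disc K = -83 and O_K = ℤ[(1+√-83)/2].
Since gcd(61, -83) = 1 the prime 61 does not ramify.
Compute (-83/61) via Euler: 39^((61-1)/2) mod 61 = 1, so (-83/61) = 1.
d is a quadratic residue mod p, hence 61 splits in O_K.

split — (61) = 𝔭₁𝔭₂ with 𝔭₁ ≠ 𝔭₂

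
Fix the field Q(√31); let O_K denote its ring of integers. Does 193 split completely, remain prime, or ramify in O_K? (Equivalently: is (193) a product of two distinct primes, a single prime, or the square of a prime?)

splits completely

Since 31 ≢ 1 mod 4, the ring of integers is ℤ[√31] with discriminant 4·31 = 124.
193 ∤ 124, so 193 is unramified.
Legendre symbol by Euler's criterion: (31/193) ≡ 31^96 ≡ 1 (mod 193), i.e. (31/193) = 1.
d is a quadratic residue mod p, hence 193 splits in O_K.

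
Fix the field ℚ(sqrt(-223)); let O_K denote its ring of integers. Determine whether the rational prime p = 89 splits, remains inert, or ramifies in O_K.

Since -223 ≡ 1 mod 4, the ring of integers is ℤ[(1+√-223)/2] with discriminant -223.
Since gcd(89, -223) = 1 the prime 89 does not ramify.
Euler's criterion: (-223)^44 mod 89 = 1. Thus (-223|89) = 1.
d is a quadratic residue mod p, hence 89 splits in O_K.

split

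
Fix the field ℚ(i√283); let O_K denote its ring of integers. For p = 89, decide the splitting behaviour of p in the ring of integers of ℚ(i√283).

-283 mod 4 = 1, hence disc K = -283 and O_K = ℤ[(1+√-283)/2].
89 ∤ -283, so 89 is unramified.
Legendre symbol by Euler's criterion: (-283/89) ≡ (-283)^44 ≡ 1 (mod 89), i.e. (-283/89) = 1.
d is a quadratic residue mod p, hence 89 splits in O_K.

split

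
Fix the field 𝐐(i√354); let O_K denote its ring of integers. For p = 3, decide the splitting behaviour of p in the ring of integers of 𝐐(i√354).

Since -354 ≢ 1 mod 4, the ring of integers is ℤ[√-354] with discriminant 4·(-354) = -1416.
Ramification test: 3 | -1416. The prime 3 ramifies in K.

ramified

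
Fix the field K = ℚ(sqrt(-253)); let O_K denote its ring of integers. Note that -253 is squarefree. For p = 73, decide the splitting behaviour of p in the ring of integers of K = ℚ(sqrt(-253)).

73 remains inert

d = -253 ≡ 3 (mod 4), so O_K = ℤ[√-253] and disc(K) = 4d = -1012.
73 ∤ -1012, so 73 is unramified.
Legendre symbol by Euler's criterion: (-253/73) ≡ (-253)^36 ≡ 72 (mod 73), i.e. (-253/73) = -1.
d is a non-residue mod p, hence 73 remains inert in O_K.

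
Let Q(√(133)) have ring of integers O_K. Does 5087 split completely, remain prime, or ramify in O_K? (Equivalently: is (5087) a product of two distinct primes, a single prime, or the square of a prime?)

5087 splits in O_K

Since 133 ≡ 1 mod 4, the ring of integers is ℤ[(1+√133)/2] with discriminant 133.
Since gcd(5087, 133) = 1 the prime 5087 does not ramify.
(133/5087) = 133^2543 mod 5087 = 1, giving Legendre symbol 1.
Legendre symbol 1 ⇒ 5087 is split.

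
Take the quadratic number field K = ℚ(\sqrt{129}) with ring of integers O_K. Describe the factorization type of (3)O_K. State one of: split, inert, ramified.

ramifies in O_K

Since 129 ≡ 1 mod 4, the ring of integers is ℤ[(1+√129)/2] with discriminant 129.
3 divides disc(K) = 129, so 3 ramifies.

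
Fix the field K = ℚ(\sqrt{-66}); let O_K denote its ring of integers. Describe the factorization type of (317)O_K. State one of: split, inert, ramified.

split — (317) = 𝔭₁𝔭₂ with 𝔭₁ ≠ 𝔭₂

d = -66 ≡ 2 (mod 4), so O_K = ℤ[√-66] and disc(K) = 4d = -264.
317 ∤ -264, so 317 is unramified.
(-66/317) = 251^158 mod 317 = 1, giving Legendre symbol 1.
d is a quadratic residue mod p, hence 317 splits in O_K.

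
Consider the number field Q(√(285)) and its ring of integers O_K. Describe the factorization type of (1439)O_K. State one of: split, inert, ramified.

split — (1439) = 𝔭₁𝔭₂ with 𝔭₁ ≠ 𝔭₂

285 mod 4 = 1, hence disc K = 285 and O_K = ℤ[(1+√285)/2].
1439 ∤ 285, so 1439 is unramified.
Euler's criterion: 285^719 mod 1439 = 1. Thus (285|1439) = 1.
Legendre symbol 1 ⇒ 1439 is split.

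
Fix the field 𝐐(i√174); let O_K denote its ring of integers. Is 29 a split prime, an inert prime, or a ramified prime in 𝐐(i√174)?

ramified — (29) = 𝔭²

-174 mod 4 = 2, hence disc K = 4·(-174) = -696 and O_K = ℤ[√-174].
29 divides disc(K) = -696, so 29 ramifies.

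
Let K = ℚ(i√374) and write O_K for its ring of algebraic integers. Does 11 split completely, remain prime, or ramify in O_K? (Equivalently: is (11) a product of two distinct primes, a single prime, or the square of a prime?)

-374 mod 4 = 2, hence disc K = 4·(-374) = -1496 and O_K = ℤ[√-374].
11 divides disc(K) = -1496, so 11 ramifies.

ramifies in O_K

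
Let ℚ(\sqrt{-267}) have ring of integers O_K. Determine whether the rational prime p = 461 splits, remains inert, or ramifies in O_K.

-267 mod 4 = 1, hence disc K = -267 and O_K = ℤ[(1+√-267)/2].
disc(K) = -267 is not divisible by 461; 461 is unramified.
Legendre symbol by Euler's criterion: (-267/461) ≡ (-267)^230 ≡ 460 (mod 461), i.e. (-267/461) = -1.
(-267/461) = -1, so 461 is inert.

remains prime (inert)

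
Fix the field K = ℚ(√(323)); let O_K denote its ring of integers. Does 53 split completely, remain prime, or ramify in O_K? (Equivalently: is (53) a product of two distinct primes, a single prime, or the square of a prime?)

323 mod 4 = 3, hence disc K = 4·323 = 1292 and O_K = ℤ[√323].
disc(K) = 1292 is not divisible by 53; 53 is unramified.
Legendre symbol by Euler's criterion: (323/53) ≡ 323^26 ≡ 52 (mod 53), i.e. (323/53) = -1.
d is a non-residue mod p, hence 53 remains inert in O_K.

remains prime (inert)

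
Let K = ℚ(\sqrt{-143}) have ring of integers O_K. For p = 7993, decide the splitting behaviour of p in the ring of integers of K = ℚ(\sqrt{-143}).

-143 mod 4 = 1, hence disc K = -143 and O_K = ℤ[(1+√-143)/2].
7993 ∤ -143, so 7993 is unramified.
Euler's criterion: (-143)^3996 mod 7993 = 1. Thus (-143|7993) = 1.
Legendre symbol 1 ⇒ 7993 is split.

7993 splits in O_K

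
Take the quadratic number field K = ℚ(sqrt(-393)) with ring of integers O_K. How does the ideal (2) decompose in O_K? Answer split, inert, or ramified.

ramified

Since -393 ≢ 1 mod 4, the ring of integers is ℤ[√-393] with discriminant 4·(-393) = -1572.
2 divides disc(K) = -1572, so 2 ramifies.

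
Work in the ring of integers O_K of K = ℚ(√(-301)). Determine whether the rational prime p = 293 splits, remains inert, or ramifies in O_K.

-301 mod 4 = 3, hence disc K = 4·(-301) = -1204 and O_K = ℤ[√-301].
disc(K) = -1204 is not divisible by 293; 293 is unramified.
Legendre symbol by Euler's criterion: (-301/293) ≡ (-301)^146 ≡ 292 (mod 293), i.e. (-301/293) = -1.
Legendre symbol -1 ⇒ 293 is inert.

293 remains inert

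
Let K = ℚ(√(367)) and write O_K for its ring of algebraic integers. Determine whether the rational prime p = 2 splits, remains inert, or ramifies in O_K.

Since 367 ≢ 1 mod 4, the ring of integers is ℤ[√367] with discriminant 4·367 = 1468.
2 divides disc(K) = 1468, so 2 ramifies.

ramified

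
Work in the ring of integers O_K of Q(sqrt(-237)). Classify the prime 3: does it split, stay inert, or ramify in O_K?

3 is ramified

-237 mod 4 = 3, hence disc K = 4·(-237) = -948 and O_K = ℤ[√-237].
disc(K) = -948 = 3·(-316), so p = 3 is ramified.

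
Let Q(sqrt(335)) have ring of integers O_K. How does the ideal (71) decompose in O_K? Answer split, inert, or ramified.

inert

335 mod 4 = 3, hence disc K = 4·335 = 1340 and O_K = ℤ[√335].
Since gcd(71, 1340) = 1 the prime 71 does not ramify.
Legendre symbol by Euler's criterion: (335/71) ≡ 335^35 ≡ 70 (mod 71), i.e. (335/71) = -1.
Legendre symbol -1 ⇒ 71 is inert.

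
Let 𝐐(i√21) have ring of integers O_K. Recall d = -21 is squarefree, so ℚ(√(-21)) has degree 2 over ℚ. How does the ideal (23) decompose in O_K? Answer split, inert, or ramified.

-21 mod 4 = 3, hence disc K = 4·(-21) = -84 and O_K = ℤ[√-21].
23 ∤ -84, so 23 is unramified.
Euler's criterion: (-21)^11 mod 23 = 1. Thus (-21|23) = 1.
Legendre symbol 1 ⇒ 23 is split.

p splits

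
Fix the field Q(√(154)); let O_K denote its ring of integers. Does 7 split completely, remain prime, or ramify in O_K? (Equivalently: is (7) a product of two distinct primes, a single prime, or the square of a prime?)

d = 154 ≡ 2 (mod 4), so O_K = ℤ[√154] and disc(K) = 4d = 616.
7 divides disc(K) = 616, so 7 ramifies.

p ramifies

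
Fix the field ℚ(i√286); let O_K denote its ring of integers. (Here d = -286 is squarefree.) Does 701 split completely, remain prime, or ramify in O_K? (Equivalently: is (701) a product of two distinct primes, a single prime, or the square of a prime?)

splits completely

d = -286 ≡ 2 (mod 4), so O_K = ℤ[√-286] and disc(K) = 4d = -1144.
disc(K) = -1144 is not divisible by 701; 701 is unramified.
(-286/701) = 415^350 mod 701 = 1, giving Legendre symbol 1.
d is a quadratic residue mod p, hence 701 splits in O_K.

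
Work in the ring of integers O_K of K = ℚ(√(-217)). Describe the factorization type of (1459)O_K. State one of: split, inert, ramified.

-217 mod 4 = 3, hence disc K = 4·(-217) = -868 and O_K = ℤ[√-217].
Since gcd(1459, -868) = 1 the prime 1459 does not ramify.
Euler's criterion: (-217)^729 mod 1459 = 1. Thus (-217|1459) = 1.
d is a quadratic residue mod p, hence 1459 splits in O_K.

p splits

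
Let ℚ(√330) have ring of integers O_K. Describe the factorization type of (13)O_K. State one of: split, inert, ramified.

Since 330 ≢ 1 mod 4, the ring of integers is ℤ[√330] with discriminant 4·330 = 1320.
13 ∤ 1320, so 13 is unramified.
Legendre symbol by Euler's criterion: (330/13) ≡ 330^6 ≡ 12 (mod 13), i.e. (330/13) = -1.
Legendre symbol -1 ⇒ 13 is inert.

13 remains inert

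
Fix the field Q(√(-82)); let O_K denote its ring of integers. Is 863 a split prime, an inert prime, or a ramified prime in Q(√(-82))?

Since -82 ≢ 1 mod 4, the ring of integers is ℤ[√-82] with discriminant 4·(-82) = -328.
Since gcd(863, -328) = 1 the prime 863 does not ramify.
Euler's criterion: (-82)^431 mod 863 = 862. Thus (-82|863) = -1.
d is a non-residue mod p, hence 863 remains inert in O_K.

inert — (863) stays prime in O_K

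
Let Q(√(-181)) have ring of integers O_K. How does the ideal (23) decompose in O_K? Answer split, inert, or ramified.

d = -181 ≡ 3 (mod 4), so O_K = ℤ[√-181] and disc(K) = 4d = -724.
Since gcd(23, -724) = 1 the prime 23 does not ramify.
Euler's criterion: (-181)^11 mod 23 = 1. Thus (-181|23) = 1.
Legendre symbol 1 ⇒ 23 is split.

23 splits in O_K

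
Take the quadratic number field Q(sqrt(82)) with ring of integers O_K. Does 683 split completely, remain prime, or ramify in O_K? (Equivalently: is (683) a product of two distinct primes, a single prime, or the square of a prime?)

split — (683) = 𝔭₁𝔭₂ with 𝔭₁ ≠ 𝔭₂

Since 82 ≢ 1 mod 4, the ring of integers is ℤ[√82] with discriminant 4·82 = 328.
disc(K) = 328 is not divisible by 683; 683 is unramified.
Compute (82/683) via Euler: 82^((683-1)/2) mod 683 = 1, so (82/683) = 1.
Legendre symbol 1 ⇒ 683 is split.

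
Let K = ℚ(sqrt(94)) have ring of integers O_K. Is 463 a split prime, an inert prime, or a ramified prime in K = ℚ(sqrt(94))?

94 mod 4 = 2, hence disc K = 4·94 = 376 and O_K = ℤ[√94].
Since gcd(463, 376) = 1 the prime 463 does not ramify.
Legendre symbol by Euler's criterion: (94/463) ≡ 94^231 ≡ 1 (mod 463), i.e. (94/463) = 1.
(94/463) = 1, so 463 splits.

463 splits in O_K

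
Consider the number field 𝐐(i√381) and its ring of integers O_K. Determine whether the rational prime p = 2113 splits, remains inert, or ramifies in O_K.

-381 mod 4 = 3, hence disc K = 4·(-381) = -1524 and O_K = ℤ[√-381].
2113 ∤ -1524, so 2113 is unramified.
Compute (-381/2113) via Euler: 1732^((2113-1)/2) mod 2113 = 1, so (-381/2113) = 1.
d is a quadratic residue mod p, hence 2113 splits in O_K.

2113 splits in O_K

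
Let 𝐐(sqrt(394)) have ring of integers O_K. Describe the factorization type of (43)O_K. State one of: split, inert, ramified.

Since 394 ≢ 1 mod 4, the ring of integers is ℤ[√394] with discriminant 4·394 = 1576.
Since gcd(43, 1576) = 1 the prime 43 does not ramify.
Legendre symbol by Euler's criterion: (394/43) ≡ 394^21 ≡ 42 (mod 43), i.e. (394/43) = -1.
d is a non-residue mod p, hence 43 remains inert in O_K.

p is inert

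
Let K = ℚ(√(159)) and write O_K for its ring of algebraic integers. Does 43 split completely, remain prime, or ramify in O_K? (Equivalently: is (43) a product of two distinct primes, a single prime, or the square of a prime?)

remains prime (inert)

Since 159 ≢ 1 mod 4, the ring of integers is ℤ[√159] with discriminant 4·159 = 636.
43 ∤ 636, so 43 is unramified.
Compute (159/43) via Euler: 30^((43-1)/2) mod 43 = 42, so (159/43) = -1.
d is a non-residue mod p, hence 43 remains inert in O_K.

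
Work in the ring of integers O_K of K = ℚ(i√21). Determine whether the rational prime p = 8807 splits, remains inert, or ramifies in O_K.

Since -21 ≢ 1 mod 4, the ring of integers is ℤ[√-21] with discriminant 4·(-21) = -84.
disc(K) = -84 is not divisible by 8807; 8807 is unramified.
Legendre symbol by Euler's criterion: (-21/8807) ≡ (-21)^4403 ≡ 1 (mod 8807), i.e. (-21/8807) = 1.
(-21/8807) = 1, so 8807 splits.

8807 splits in O_K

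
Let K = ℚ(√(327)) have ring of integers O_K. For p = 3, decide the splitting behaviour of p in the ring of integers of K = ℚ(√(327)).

ramified

d = 327 ≡ 3 (mod 4), so O_K = ℤ[√327] and disc(K) = 4d = 1308.
3 divides disc(K) = 1308, so 3 ramifies.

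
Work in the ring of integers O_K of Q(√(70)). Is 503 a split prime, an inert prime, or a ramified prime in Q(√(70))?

remains prime (inert)

70 mod 4 = 2, hence disc K = 4·70 = 280 and O_K = ℤ[√70].
disc(K) = 280 is not divisible by 503; 503 is unramified.
Euler's criterion: 70^251 mod 503 = 502. Thus (70|503) = -1.
d is a non-residue mod p, hence 503 remains inert in O_K.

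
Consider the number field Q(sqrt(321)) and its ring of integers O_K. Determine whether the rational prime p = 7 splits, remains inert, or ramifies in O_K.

inert — (7) stays prime in O_K

Since 321 ≡ 1 mod 4, the ring of integers is ℤ[(1+√321)/2] with discriminant 321.
disc(K) = 321 is not divisible by 7; 7 is unramified.
Legendre symbol by Euler's criterion: (321/7) ≡ 321^3 ≡ 6 (mod 7), i.e. (321/7) = -1.
d is a non-residue mod p, hence 7 remains inert in O_K.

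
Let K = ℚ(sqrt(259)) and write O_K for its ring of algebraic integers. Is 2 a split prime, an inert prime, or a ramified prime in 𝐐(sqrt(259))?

ramified

259 mod 4 = 3, hence disc K = 4·259 = 1036 and O_K = ℤ[√259].
disc(K) = 1036 = 2·518, so p = 2 is ramified.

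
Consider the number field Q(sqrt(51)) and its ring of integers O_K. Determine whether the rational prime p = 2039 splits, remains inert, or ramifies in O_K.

p splits

d = 51 ≡ 3 (mod 4), so O_K = ℤ[√51] and disc(K) = 4d = 204.
2039 ∤ 204, so 2039 is unramified.
Euler's criterion: 51^1019 mod 2039 = 1. Thus (51|2039) = 1.
d is a quadratic residue mod p, hence 2039 splits in O_K.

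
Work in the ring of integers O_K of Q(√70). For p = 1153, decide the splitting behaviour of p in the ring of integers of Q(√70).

p splits

70 mod 4 = 2, hence disc K = 4·70 = 280 and O_K = ℤ[√70].
Since gcd(1153, 280) = 1 the prime 1153 does not ramify.
Compute (70/1153) via Euler: 70^((1153-1)/2) mod 1153 = 1, so (70/1153) = 1.
Legendre symbol 1 ⇒ 1153 is split.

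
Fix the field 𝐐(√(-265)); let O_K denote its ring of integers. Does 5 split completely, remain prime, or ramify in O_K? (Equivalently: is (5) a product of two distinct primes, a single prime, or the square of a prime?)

Since -265 ≢ 1 mod 4, the ring of integers is ℤ[√-265] with discriminant 4·(-265) = -1060.
Ramification test: 5 | -1060. The prime 5 ramifies in K.

p ramifies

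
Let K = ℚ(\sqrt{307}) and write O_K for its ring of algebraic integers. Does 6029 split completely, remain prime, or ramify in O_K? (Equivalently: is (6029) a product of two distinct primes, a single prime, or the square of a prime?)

Since 307 ≢ 1 mod 4, the ring of integers is ℤ[√307] with discriminant 4·307 = 1228.
disc(K) = 1228 is not divisible by 6029; 6029 is unramified.
Legendre symbol by Euler's criterion: (307/6029) ≡ 307^3014 ≡ 1 (mod 6029), i.e. (307/6029) = 1.
(307/6029) = 1, so 6029 splits.

split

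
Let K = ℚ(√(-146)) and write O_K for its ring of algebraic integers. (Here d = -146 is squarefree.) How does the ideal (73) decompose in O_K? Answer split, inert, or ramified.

Since -146 ≢ 1 mod 4, the ring of integers is ℤ[√-146] with discriminant 4·(-146) = -584.
73 divides disc(K) = -584, so 73 ramifies.

ramified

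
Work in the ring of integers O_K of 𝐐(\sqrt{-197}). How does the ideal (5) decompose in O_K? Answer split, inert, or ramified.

p is inert

d = -197 ≡ 3 (mod 4), so O_K = ℤ[√-197] and disc(K) = 4d = -788.
disc(K) = -788 is not divisible by 5; 5 is unramified.
Euler's criterion: (-197)^2 mod 5 = 4. Thus (-197|5) = -1.
d is a non-residue mod p, hence 5 remains inert in O_K.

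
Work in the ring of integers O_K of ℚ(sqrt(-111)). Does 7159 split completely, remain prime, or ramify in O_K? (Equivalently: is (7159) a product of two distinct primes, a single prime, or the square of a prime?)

inert

Since -111 ≡ 1 mod 4, the ring of integers is ℤ[(1+√-111)/2] with discriminant -111.
disc(K) = -111 is not divisible by 7159; 7159 is unramified.
Legendre symbol by Euler's criterion: (-111/7159) ≡ (-111)^3579 ≡ 7158 (mod 7159), i.e. (-111/7159) = -1.
(-111/7159) = -1, so 7159 is inert.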